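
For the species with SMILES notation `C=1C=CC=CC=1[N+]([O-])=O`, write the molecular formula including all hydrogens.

Heavy atoms from the SMILES: 6 C, 1 N, 2 O.
Implicit hydrogens by atom environment:
  5 × C (aromatic): 1 H each → 5
  1 × C (aromatic): no H
  1 × N (charge +1): no H
  1 × O: no H
  1 × O (charge -1): no H
  Total hydrogens = 5.
Molecular formula: C6H5NO2

C6H5NO2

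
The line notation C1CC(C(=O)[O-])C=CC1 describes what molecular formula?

Heavy atoms from the SMILES: 7 C, 2 O.
Implicit hydrogens by atom environment:
  3 × C: 2 H each → 6
  3 × C: 1 H each → 3
  1 × C: no H
  1 × O: no H
  1 × O (charge -1): no H
  Total hydrogens = 9.
Net charge -1.
Molecular formula: C7H9O2-

C7H9O2-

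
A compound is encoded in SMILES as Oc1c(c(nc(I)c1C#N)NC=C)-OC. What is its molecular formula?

Heavy atoms from the SMILES: 9 C, 1 I, 3 N, 2 O.
Implicit hydrogens by atom environment:
  5 × C (aromatic): no H
  1 × C: 3 H
  1 × C: 2 H
  1 × C: 1 H
  1 × C: no H
  1 × I: no H
  1 × N: 1 H
  1 × N (aromatic): no H
  1 × N: no H
  1 × O: 1 H
  1 × O: no H
  Total hydrogens = 8.
Molecular formula: C9H8IN3O2

C9H8IN3O2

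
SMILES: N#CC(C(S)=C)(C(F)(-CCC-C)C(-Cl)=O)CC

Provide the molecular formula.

Heavy atoms from the SMILES: 12 C, 1 Cl, 1 F, 1 N, 1 O, 1 S.
Implicit hydrogens by atom environment:
  5 × C: 2 H each → 10
  5 × C: no H
  2 × C: 3 H each → 6
  1 × Cl: no H
  1 × F: no H
  1 × N: no H
  1 × O: no H
  1 × S: 1 H
  Total hydrogens = 17.
Molecular formula: C12H17ClFNOS

C12H17ClFNOS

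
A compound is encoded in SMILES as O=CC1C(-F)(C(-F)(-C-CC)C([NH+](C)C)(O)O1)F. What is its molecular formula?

Heavy atoms from the SMILES: 10 C, 3 F, 1 N, 3 O.
Implicit hydrogens by atom environment:
  3 × C: 3 H each → 9
  3 × C: no H
  3 × F: no H
  2 × C: 2 H each → 4
  2 × C: 1 H each → 2
  2 × O: no H
  1 × N (charge +1): 1 H
  1 × O: 1 H
  Total hydrogens = 17.
Net charge +1.
Molecular formula: C10H17F3NO3+

C10H17F3NO3+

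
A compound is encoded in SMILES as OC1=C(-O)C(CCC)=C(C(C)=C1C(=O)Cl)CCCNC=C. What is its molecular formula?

C16H22ClNO3

Heavy atoms from the SMILES: 16 C, 1 Cl, 1 N, 3 O.
Implicit hydrogens by atom environment:
  6 × C: 2 H each → 12
  6 × C (aromatic): no H
  2 × C: 3 H each → 6
  2 × O: 1 H each → 2
  1 × C: 1 H
  1 × C: no H
  1 × Cl: no H
  1 × N: 1 H
  1 × O: no H
  Total hydrogens = 22.
Molecular formula: C16H22ClNO3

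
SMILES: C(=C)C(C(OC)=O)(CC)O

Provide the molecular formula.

Heavy atoms from the SMILES: 7 C, 3 O.
Implicit hydrogens by atom environment:
  2 × C: 3 H each → 6
  2 × C: 2 H each → 4
  2 × C: no H
  2 × O: no H
  1 × C: 1 H
  1 × O: 1 H
  Total hydrogens = 12.
Molecular formula: C7H12O3

C7H12O3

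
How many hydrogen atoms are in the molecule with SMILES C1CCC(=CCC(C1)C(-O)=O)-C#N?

Hydrogens are implicit in SMILES; fill each atom to its normal valence:
  5 × C: 2 H each → 10
  3 × C: no H
  2 × C: 1 H each → 2
  1 × N: no H
  1 × O: 1 H
  1 × O: no H
  Total hydrogens = 13.

13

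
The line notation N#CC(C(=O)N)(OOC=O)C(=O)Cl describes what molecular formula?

C5H3ClN2O5

Heavy atoms from the SMILES: 5 C, 1 Cl, 2 N, 5 O.
Implicit hydrogens by atom environment:
  5 × O: no H
  4 × C: no H
  1 × C: 1 H
  1 × Cl: no H
  1 × N: 2 H
  1 × N: no H
  Total hydrogens = 3.
Molecular formula: C5H3ClN2O5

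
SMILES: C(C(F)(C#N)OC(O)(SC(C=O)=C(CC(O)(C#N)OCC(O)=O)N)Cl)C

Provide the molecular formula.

Heavy atoms from the SMILES: 13 C, 1 Cl, 1 F, 3 N, 7 O, 1 S.
Implicit hydrogens by atom environment:
  8 × C: no H
  4 × O: no H
  3 × C: 2 H each → 6
  3 × O: 1 H each → 3
  2 × N: no H
  1 × C: 3 H
  1 × C: 1 H
  1 × Cl: no H
  1 × F: no H
  1 × N: 2 H
  1 × S: no H
  Total hydrogens = 15.
Molecular formula: C13H15ClFN3O7S

C13H15ClFN3O7S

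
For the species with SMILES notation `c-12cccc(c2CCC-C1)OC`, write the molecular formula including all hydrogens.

C11H14O

Heavy atoms from the SMILES: 11 C, 1 O.
Implicit hydrogens by atom environment:
  4 × C: 2 H each → 8
  3 × C (aromatic): 1 H each → 3
  3 × C (aromatic): no H
  1 × C: 3 H
  1 × O: no H
  Total hydrogens = 14.
Molecular formula: C11H14O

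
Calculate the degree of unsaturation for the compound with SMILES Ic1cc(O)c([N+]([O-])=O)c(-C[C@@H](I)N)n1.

5

Molecular formula from the SMILES: C7H7I2N3O3.
DoU = (2C + 2 + N − H − X)/2 = (2·7 + 2 + 3 − 7 − 2)/2 = 10/2 = 5.
(Structurally: 1 ring(s) + 4 π bond(s) = 5.)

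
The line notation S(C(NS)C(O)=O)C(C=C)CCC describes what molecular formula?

C8H15NO2S2

Heavy atoms from the SMILES: 8 C, 1 N, 2 O, 2 S.
Implicit hydrogens by atom environment:
  3 × C: 2 H each → 6
  3 × C: 1 H each → 3
  1 × C: 3 H
  1 × C: no H
  1 × N: 1 H
  1 × O: 1 H
  1 × O: no H
  1 × S: 1 H
  1 × S: no H
  Total hydrogens = 15.
Molecular formula: C8H15NO2S2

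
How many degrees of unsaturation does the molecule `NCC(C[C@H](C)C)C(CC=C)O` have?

Molecular formula from the SMILES: C10H21NO.
DoU = (2C + 2 + N − H − X)/2 = (2·10 + 2 + 1 − 21 − 0)/2 = 2/2 = 1.
(Structurally: 0 ring(s) + 1 π bond(s) = 1.)

1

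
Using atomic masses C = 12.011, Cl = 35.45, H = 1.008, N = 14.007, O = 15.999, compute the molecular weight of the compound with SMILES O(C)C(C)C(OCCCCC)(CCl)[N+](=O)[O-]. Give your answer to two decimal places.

253.72

Molecular formula: C10H20ClNO4.
M = 10×12.011 + 1×35.45 + 20×1.008 + 1×14.007 + 4×15.999 = 253.72 g/mol.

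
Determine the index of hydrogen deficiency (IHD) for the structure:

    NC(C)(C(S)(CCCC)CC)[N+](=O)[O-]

1

Molecular formula from the SMILES: C9H20N2O2S.
DoU = (2C + 2 + N − H − X)/2 = (2·9 + 2 + 2 − 20 − 0)/2 = 2/2 = 1.
(Structurally: 0 ring(s) + 1 π bond(s) = 1.)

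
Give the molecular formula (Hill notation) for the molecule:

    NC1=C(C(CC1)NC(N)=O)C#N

Heavy atoms from the SMILES: 7 C, 4 N, 1 O.
Implicit hydrogens by atom environment:
  4 × C: no H
  2 × C: 2 H each → 4
  2 × N: 2 H each → 4
  1 × C: 1 H
  1 × N: 1 H
  1 × N: no H
  1 × O: no H
  Total hydrogens = 10.
Molecular formula: C7H10N4O

C7H10N4O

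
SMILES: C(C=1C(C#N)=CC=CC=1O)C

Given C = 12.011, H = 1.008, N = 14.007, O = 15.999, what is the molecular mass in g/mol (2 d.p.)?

147.18

Molecular formula: C9H9NO.
M = 9×12.011 + 9×1.008 + 1×14.007 + 1×15.999 = 147.18 g/mol.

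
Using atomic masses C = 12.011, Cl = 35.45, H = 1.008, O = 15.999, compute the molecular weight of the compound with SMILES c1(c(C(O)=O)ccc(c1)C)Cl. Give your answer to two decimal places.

Molecular formula: C8H7ClO2.
M = 8×12.011 + 1×35.45 + 7×1.008 + 2×15.999 = 170.59 g/mol.

170.59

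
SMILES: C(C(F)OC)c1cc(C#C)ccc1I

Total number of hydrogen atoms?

10

Hydrogens are implicit in SMILES; fill each atom to its normal valence:
  3 × C (aromatic): 1 H each → 3
  3 × C (aromatic): no H
  2 × C: 1 H each → 2
  1 × C: 3 H
  1 × C: 2 H
  1 × C: no H
  1 × F: no H
  1 × I: no H
  1 × O: no H
  Total hydrogens = 10.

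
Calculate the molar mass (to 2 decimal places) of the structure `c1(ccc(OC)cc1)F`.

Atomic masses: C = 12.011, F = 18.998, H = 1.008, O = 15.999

Molecular formula: C7H7FO.
M = 7×12.011 + 1×18.998 + 7×1.008 + 1×15.999 = 126.13 g/mol.

126.13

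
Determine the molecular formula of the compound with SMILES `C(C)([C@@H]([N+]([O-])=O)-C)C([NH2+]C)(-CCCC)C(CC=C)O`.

C14H29N2O3+

Heavy atoms from the SMILES: 14 C, 2 N, 3 O.
Implicit hydrogens by atom environment:
  5 × C: 2 H each → 10
  4 × C: 3 H each → 12
  4 × C: 1 H each → 4
  1 × C: no H
  1 × N (charge +1): 2 H
  1 × N (charge +1): no H
  1 × O: 1 H
  1 × O: no H
  1 × O (charge -1): no H
  Total hydrogens = 29.
Net charge +1.
Molecular formula: C14H29N2O3+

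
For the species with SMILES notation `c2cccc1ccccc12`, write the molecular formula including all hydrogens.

C10H8

Heavy atoms from the SMILES: 10 C.
Implicit hydrogens by atom environment:
  8 × C (aromatic): 1 H each → 8
  2 × C (aromatic): no H
  Total hydrogens = 8.
Molecular formula: C10H8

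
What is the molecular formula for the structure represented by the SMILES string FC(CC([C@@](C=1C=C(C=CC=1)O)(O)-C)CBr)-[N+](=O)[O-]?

C12H15BrFNO4

Heavy atoms from the SMILES: 1 Br, 12 C, 1 F, 1 N, 4 O.
Implicit hydrogens by atom environment:
  4 × C (aromatic): 1 H each → 4
  2 × C: 2 H each → 4
  2 × C: 1 H each → 2
  2 × C (aromatic): no H
  2 × O: 1 H each → 2
  1 × Br: no H
  1 × C: 3 H
  1 × C: no H
  1 × F: no H
  1 × N (charge +1): no H
  1 × O: no H
  1 × O (charge -1): no H
  Total hydrogens = 15.
Molecular formula: C12H15BrFNO4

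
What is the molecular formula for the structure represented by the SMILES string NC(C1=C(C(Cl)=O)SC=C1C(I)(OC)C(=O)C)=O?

C10H9ClINO4S

Heavy atoms from the SMILES: 10 C, 1 Cl, 1 I, 1 N, 4 O, 1 S.
Implicit hydrogens by atom environment:
  4 × C: no H
  4 × O: no H
  3 × C (aromatic): no H
  2 × C: 3 H each → 6
  1 × C (aromatic): 1 H
  1 × Cl: no H
  1 × I: no H
  1 × N: 2 H
  1 × S (aromatic): no H
  Total hydrogens = 9.
Molecular formula: C10H9ClINO4S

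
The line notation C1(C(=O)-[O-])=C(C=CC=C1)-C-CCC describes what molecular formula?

C11H13O2-

Heavy atoms from the SMILES: 11 C, 2 O.
Implicit hydrogens by atom environment:
  4 × C (aromatic): 1 H each → 4
  3 × C: 2 H each → 6
  2 × C (aromatic): no H
  1 × C: 3 H
  1 × C: no H
  1 × O: no H
  1 × O (charge -1): no H
  Total hydrogens = 13.
Net charge -1.
Molecular formula: C11H13O2-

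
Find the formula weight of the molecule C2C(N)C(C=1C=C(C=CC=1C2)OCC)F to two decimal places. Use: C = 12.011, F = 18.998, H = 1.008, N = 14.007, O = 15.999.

Molecular formula: C12H16FNO.
M = 12×12.011 + 1×18.998 + 16×1.008 + 1×14.007 + 1×15.999 = 209.26 g/mol.

209.26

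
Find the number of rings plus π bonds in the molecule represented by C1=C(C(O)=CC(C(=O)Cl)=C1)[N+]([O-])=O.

Molecular formula from the SMILES: C7H4ClNO4.
DoU = (2C + 2 + N − H − X)/2 = (2·7 + 2 + 1 − 4 − 1)/2 = 12/2 = 6.
(Structurally: 1 ring(s) + 5 π bond(s) = 6.)

6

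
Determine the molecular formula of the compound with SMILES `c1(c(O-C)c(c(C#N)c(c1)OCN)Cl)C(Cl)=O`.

Heavy atoms from the SMILES: 10 C, 2 Cl, 2 N, 3 O.
Implicit hydrogens by atom environment:
  5 × C (aromatic): no H
  3 × O: no H
  2 × C: no H
  2 × Cl: no H
  1 × C: 3 H
  1 × C: 2 H
  1 × C (aromatic): 1 H
  1 × N: 2 H
  1 × N: no H
  Total hydrogens = 8.
Molecular formula: C10H8Cl2N2O3

C10H8Cl2N2O3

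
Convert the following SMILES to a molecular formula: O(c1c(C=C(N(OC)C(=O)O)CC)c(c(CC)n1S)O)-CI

Heavy atoms from the SMILES: 13 C, 1 I, 2 N, 5 O, 1 S.
Implicit hydrogens by atom environment:
  4 × C (aromatic): no H
  3 × C: 3 H each → 9
  3 × C: 2 H each → 6
  3 × O: no H
  2 × C: no H
  2 × O: 1 H each → 2
  1 × C: 1 H
  1 × I: no H
  1 × N (aromatic): no H
  1 × N: no H
  1 × S: 1 H
  Total hydrogens = 19.
Molecular formula: C13H19IN2O5S

C13H19IN2O5S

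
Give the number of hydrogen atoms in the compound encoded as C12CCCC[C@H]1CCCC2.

18

Hydrogens are implicit in SMILES; fill each atom to its normal valence:
  8 × C: 2 H each → 16
  2 × C: 1 H each → 2
  Total hydrogens = 18.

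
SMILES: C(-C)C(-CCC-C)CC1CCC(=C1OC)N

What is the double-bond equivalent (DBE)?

Molecular formula from the SMILES: C14H27NO.
DoU = (2C + 2 + N − H − X)/2 = (2·14 + 2 + 1 − 27 − 0)/2 = 4/2 = 2.
(Structurally: 1 ring(s) + 1 π bond(s) = 2.)

2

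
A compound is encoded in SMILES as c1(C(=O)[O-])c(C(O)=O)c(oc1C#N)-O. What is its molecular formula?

Heavy atoms from the SMILES: 7 C, 1 N, 6 O.
Implicit hydrogens by atom environment:
  4 × C (aromatic): no H
  3 × C: no H
  2 × O: 1 H each → 2
  2 × O: no H
  1 × N: no H
  1 × O (aromatic): no H
  1 × O (charge -1): no H
  Total hydrogens = 2.
Net charge -1.
Molecular formula: C7H2NO6-

C7H2NO6-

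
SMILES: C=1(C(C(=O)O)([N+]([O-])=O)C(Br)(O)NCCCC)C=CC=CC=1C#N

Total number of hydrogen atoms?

Hydrogens are implicit in SMILES; fill each atom to its normal valence:
  4 × C (aromatic): 1 H each → 4
  4 × C: no H
  3 × C: 2 H each → 6
  2 × C (aromatic): no H
  2 × O: 1 H each → 2
  2 × O: no H
  1 × Br: no H
  1 × C: 3 H
  1 × N: 1 H
  1 × N (charge +1): no H
  1 × N: no H
  1 × O (charge -1): no H
  Total hydrogens = 16.

16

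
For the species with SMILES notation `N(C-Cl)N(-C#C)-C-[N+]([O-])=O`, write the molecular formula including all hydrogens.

C4H6ClN3O2

Heavy atoms from the SMILES: 4 C, 1 Cl, 3 N, 2 O.
Implicit hydrogens by atom environment:
  2 × C: 2 H each → 4
  1 × C: 1 H
  1 × C: no H
  1 × Cl: no H
  1 × N: 1 H
  1 × N: no H
  1 × N (charge +1): no H
  1 × O: no H
  1 × O (charge -1): no H
  Total hydrogens = 6.
Molecular formula: C4H6ClN3O2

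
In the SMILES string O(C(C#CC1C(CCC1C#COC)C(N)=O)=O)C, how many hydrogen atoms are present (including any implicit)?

15

Hydrogens are implicit in SMILES; fill each atom to its normal valence:
  6 × C: no H
  4 × O: no H
  3 × C: 1 H each → 3
  2 × C: 3 H each → 6
  2 × C: 2 H each → 4
  1 × N: 2 H
  Total hydrogens = 15.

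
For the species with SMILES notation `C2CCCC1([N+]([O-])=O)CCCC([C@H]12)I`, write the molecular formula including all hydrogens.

Heavy atoms from the SMILES: 10 C, 1 I, 1 N, 2 O.
Implicit hydrogens by atom environment:
  7 × C: 2 H each → 14
  2 × C: 1 H each → 2
  1 × C: no H
  1 × I: no H
  1 × N (charge +1): no H
  1 × O: no H
  1 × O (charge -1): no H
  Total hydrogens = 16.
Molecular formula: C10H16INO2

C10H16INO2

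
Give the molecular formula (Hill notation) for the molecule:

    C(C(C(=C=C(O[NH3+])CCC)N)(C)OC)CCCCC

C15H31N2O2+

Heavy atoms from the SMILES: 15 C, 2 N, 2 O.
Implicit hydrogens by atom environment:
  7 × C: 2 H each → 14
  4 × C: 3 H each → 12
  4 × C: no H
  2 × O: no H
  1 × N (charge +1): 3 H
  1 × N: 2 H
  Total hydrogens = 31.
Net charge +1.
Molecular formula: C15H31N2O2+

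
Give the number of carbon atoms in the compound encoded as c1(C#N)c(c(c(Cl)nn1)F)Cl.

5

The symbol for carbon appears 5 times in the SMILES. Lowercase c denotes aromatic carbon and counts toward C.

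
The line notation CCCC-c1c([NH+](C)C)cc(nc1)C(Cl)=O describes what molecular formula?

C12H18ClN2O+

Heavy atoms from the SMILES: 12 C, 1 Cl, 2 N, 1 O.
Implicit hydrogens by atom environment:
  3 × C: 3 H each → 9
  3 × C: 2 H each → 6
  3 × C (aromatic): no H
  2 × C (aromatic): 1 H each → 2
  1 × C: no H
  1 × Cl: no H
  1 × N (charge +1): 1 H
  1 × N (aromatic): no H
  1 × O: no H
  Total hydrogens = 18.
Net charge +1.
Molecular formula: C12H18ClN2O+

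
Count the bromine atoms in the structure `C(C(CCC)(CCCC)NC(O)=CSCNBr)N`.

The symbol for bromine appears 1 time in the SMILES.

1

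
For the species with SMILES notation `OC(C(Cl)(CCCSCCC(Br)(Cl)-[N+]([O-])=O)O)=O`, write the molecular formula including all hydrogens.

C8H12BrCl2NO5S

Heavy atoms from the SMILES: 1 Br, 8 C, 2 Cl, 1 N, 5 O, 1 S.
Implicit hydrogens by atom environment:
  5 × C: 2 H each → 10
  3 × C: no H
  2 × Cl: no H
  2 × O: 1 H each → 2
  2 × O: no H
  1 × Br: no H
  1 × N (charge +1): no H
  1 × O (charge -1): no H
  1 × S: no H
  Total hydrogens = 12.
Molecular formula: C8H12BrCl2NO5S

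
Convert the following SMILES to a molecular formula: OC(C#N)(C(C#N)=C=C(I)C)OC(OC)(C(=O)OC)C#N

Heavy atoms from the SMILES: 12 C, 1 I, 3 N, 5 O.
Implicit hydrogens by atom environment:
  9 × C: no H
  4 × O: no H
  3 × C: 3 H each → 9
  3 × N: no H
  1 × I: no H
  1 × O: 1 H
  Total hydrogens = 10.
Molecular formula: C12H10IN3O5

C12H10IN3O5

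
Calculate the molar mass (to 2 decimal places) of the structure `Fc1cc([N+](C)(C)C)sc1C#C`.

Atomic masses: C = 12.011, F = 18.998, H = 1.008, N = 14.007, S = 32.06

184.25

Molecular formula: C9H11FNS+.
M = 9×12.011 + 1×18.998 + 11×1.008 + 1×14.007 + 1×32.06 = 184.25 g/mol.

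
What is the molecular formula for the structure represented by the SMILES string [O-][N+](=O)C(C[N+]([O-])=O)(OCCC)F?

Heavy atoms from the SMILES: 5 C, 1 F, 2 N, 5 O.
Implicit hydrogens by atom environment:
  3 × C: 2 H each → 6
  3 × O: no H
  2 × N (charge +1): no H
  2 × O (charge -1): no H
  1 × C: 3 H
  1 × C: no H
  1 × F: no H
  Total hydrogens = 9.
Molecular formula: C5H9FN2O5

C5H9FN2O5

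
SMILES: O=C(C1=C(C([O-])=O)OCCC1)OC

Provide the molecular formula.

C8H9O5-

Heavy atoms from the SMILES: 8 C, 5 O.
Implicit hydrogens by atom environment:
  4 × C: no H
  4 × O: no H
  3 × C: 2 H each → 6
  1 × C: 3 H
  1 × O (charge -1): no H
  Total hydrogens = 9.
Net charge -1.
Molecular formula: C8H9O5-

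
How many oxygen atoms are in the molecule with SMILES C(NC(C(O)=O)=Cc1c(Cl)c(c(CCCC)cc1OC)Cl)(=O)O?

5

The symbol for oxygen appears 5 times in the SMILES.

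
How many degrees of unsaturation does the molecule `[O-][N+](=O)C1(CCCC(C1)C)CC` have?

Molecular formula from the SMILES: C9H17NO2.
DoU = (2C + 2 + N − H − X)/2 = (2·9 + 2 + 1 − 17 − 0)/2 = 4/2 = 2.
(Structurally: 1 ring(s) + 1 π bond(s) = 2.)

2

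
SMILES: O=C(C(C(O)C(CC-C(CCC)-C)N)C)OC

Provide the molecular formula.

C13H27NO3

Heavy atoms from the SMILES: 13 C, 1 N, 3 O.
Implicit hydrogens by atom environment:
  4 × C: 3 H each → 12
  4 × C: 2 H each → 8
  4 × C: 1 H each → 4
  2 × O: no H
  1 × C: no H
  1 × N: 2 H
  1 × O: 1 H
  Total hydrogens = 27.
Molecular formula: C13H27NO3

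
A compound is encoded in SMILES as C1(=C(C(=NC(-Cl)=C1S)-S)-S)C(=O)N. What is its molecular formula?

Heavy atoms from the SMILES: 6 C, 1 Cl, 2 N, 1 O, 3 S.
Implicit hydrogens by atom environment:
  5 × C (aromatic): no H
  3 × S: 1 H each → 3
  1 × C: no H
  1 × Cl: no H
  1 × N: 2 H
  1 × N (aromatic): no H
  1 × O: no H
  Total hydrogens = 5.
Molecular formula: C6H5ClN2OS3

C6H5ClN2OS3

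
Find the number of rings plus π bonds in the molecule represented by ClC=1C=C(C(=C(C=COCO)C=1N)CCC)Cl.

Molecular formula from the SMILES: C12H15Cl2NO2.
DoU = (2C + 2 + N − H − X)/2 = (2·12 + 2 + 1 − 15 − 2)/2 = 10/2 = 5.
(Structurally: 1 ring(s) + 4 π bond(s) = 5.)

5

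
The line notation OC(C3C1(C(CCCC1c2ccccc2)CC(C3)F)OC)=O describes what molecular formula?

Heavy atoms from the SMILES: 18 C, 1 F, 3 O.
Implicit hydrogens by atom environment:
  5 × C: 2 H each → 10
  5 × C (aromatic): 1 H each → 5
  4 × C: 1 H each → 4
  2 × C: no H
  2 × O: no H
  1 × C: 3 H
  1 × C (aromatic): no H
  1 × F: no H
  1 × O: 1 H
  Total hydrogens = 23.
Molecular formula: C18H23FO3

C18H23FO3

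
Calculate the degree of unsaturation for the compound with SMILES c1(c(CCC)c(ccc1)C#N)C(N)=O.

Molecular formula from the SMILES: C11H12N2O.
DoU = (2C + 2 + N − H − X)/2 = (2·11 + 2 + 2 − 12 − 0)/2 = 14/2 = 7.
(Structurally: 1 ring(s) + 6 π bond(s) = 7.)

7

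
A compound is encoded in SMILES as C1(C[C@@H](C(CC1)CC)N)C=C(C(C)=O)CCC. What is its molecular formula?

Heavy atoms from the SMILES: 15 C, 1 N, 1 O.
Implicit hydrogens by atom environment:
  6 × C: 2 H each → 12
  4 × C: 1 H each → 4
  3 × C: 3 H each → 9
  2 × C: no H
  1 × N: 2 H
  1 × O: no H
  Total hydrogens = 27.
Molecular formula: C15H27NO

C15H27NO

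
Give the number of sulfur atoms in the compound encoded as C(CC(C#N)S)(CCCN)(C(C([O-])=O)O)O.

1

The symbol for sulfur appears 1 time in the SMILES.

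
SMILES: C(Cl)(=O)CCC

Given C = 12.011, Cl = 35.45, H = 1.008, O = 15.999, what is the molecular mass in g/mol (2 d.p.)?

Molecular formula: C4H7ClO.
M = 4×12.011 + 1×35.45 + 7×1.008 + 1×15.999 = 106.55 g/mol.

106.55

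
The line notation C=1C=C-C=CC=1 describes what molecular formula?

C6H6

Heavy atoms from the SMILES: 6 C.
Implicit hydrogens by atom environment:
  6 × C (aromatic): 1 H each → 6
  Total hydrogens = 6.
Molecular formula: C6H6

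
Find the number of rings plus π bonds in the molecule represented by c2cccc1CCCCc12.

Molecular formula from the SMILES: C10H12.
DoU = (2C + 2 + N − H − X)/2 = (2·10 + 2 + 0 − 12 − 0)/2 = 10/2 = 5.
(Structurally: 2 ring(s) + 3 π bond(s) = 5.)

5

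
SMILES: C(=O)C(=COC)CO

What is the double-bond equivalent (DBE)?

Molecular formula from the SMILES: C5H8O3.
DoU = (2C + 2 + N − H − X)/2 = (2·5 + 2 + 0 − 8 − 0)/2 = 4/2 = 2.
(Structurally: 0 ring(s) + 2 π bond(s) = 2.)

2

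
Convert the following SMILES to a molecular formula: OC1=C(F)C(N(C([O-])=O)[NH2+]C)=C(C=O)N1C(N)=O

Heavy atoms from the SMILES: 8 C, 1 F, 4 N, 5 O.
Implicit hydrogens by atom environment:
  4 × C (aromatic): no H
  3 × O: no H
  2 × C: no H
  1 × C: 3 H
  1 × C: 1 H
  1 × F: no H
  1 × N: 2 H
  1 × N (charge +1): 2 H
  1 × N (aromatic): no H
  1 × N: no H
  1 × O: 1 H
  1 × O (charge -1): no H
  Total hydrogens = 9.
Molecular formula: C8H9FN4O5

C8H9FN4O5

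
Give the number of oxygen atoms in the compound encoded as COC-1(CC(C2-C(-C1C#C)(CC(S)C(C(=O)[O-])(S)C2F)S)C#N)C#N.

3

The symbol for oxygen appears 3 times in the SMILES.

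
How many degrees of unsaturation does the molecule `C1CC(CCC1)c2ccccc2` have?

Molecular formula from the SMILES: C12H16.
DoU = (2C + 2 + N − H − X)/2 = (2·12 + 2 + 0 − 16 − 0)/2 = 10/2 = 5.
(Structurally: 2 ring(s) + 3 π bond(s) = 5.)

5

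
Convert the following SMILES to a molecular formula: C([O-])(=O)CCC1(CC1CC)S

Heavy atoms from the SMILES: 8 C, 2 O, 1 S.
Implicit hydrogens by atom environment:
  4 × C: 2 H each → 8
  2 × C: no H
  1 × C: 3 H
  1 × C: 1 H
  1 × O: no H
  1 × O (charge -1): no H
  1 × S: 1 H
  Total hydrogens = 13.
Net charge -1.
Molecular formula: C8H13O2S-

C8H13O2S-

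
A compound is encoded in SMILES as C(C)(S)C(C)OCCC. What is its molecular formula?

Heavy atoms from the SMILES: 7 C, 1 O, 1 S.
Implicit hydrogens by atom environment:
  3 × C: 3 H each → 9
  2 × C: 2 H each → 4
  2 × C: 1 H each → 2
  1 × O: no H
  1 × S: 1 H
  Total hydrogens = 16.
Molecular formula: C7H16OS

C7H16OS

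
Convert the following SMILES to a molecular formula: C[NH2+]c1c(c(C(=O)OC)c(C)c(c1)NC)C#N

C12H16N3O2+

Heavy atoms from the SMILES: 12 C, 3 N, 2 O.
Implicit hydrogens by atom environment:
  5 × C (aromatic): no H
  4 × C: 3 H each → 12
  2 × C: no H
  2 × O: no H
  1 × C (aromatic): 1 H
  1 × N (charge +1): 2 H
  1 × N: 1 H
  1 × N: no H
  Total hydrogens = 16.
Net charge +1.
Molecular formula: C12H16N3O2+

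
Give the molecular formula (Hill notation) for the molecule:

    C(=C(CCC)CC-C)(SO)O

Heavy atoms from the SMILES: 8 C, 2 O, 1 S.
Implicit hydrogens by atom environment:
  4 × C: 2 H each → 8
  2 × C: 3 H each → 6
  2 × C: no H
  2 × O: 1 H each → 2
  1 × S: no H
  Total hydrogens = 16.
Molecular formula: C8H16O2S

C8H16O2S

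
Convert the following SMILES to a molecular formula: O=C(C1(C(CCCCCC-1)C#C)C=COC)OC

Heavy atoms from the SMILES: 15 C, 3 O.
Implicit hydrogens by atom environment:
  6 × C: 2 H each → 12
  4 × C: 1 H each → 4
  3 × C: no H
  3 × O: no H
  2 × C: 3 H each → 6
  Total hydrogens = 22.
Molecular formula: C15H22O3

C15H22O3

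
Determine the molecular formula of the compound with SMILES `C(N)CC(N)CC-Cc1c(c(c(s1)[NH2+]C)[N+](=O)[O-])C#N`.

C12H20N5O2S+

Heavy atoms from the SMILES: 12 C, 5 N, 2 O, 1 S.
Implicit hydrogens by atom environment:
  5 × C: 2 H each → 10
  4 × C (aromatic): no H
  2 × N: 2 H each → 4
  1 × C: 3 H
  1 × C: 1 H
  1 × C: no H
  1 × N (charge +1): 2 H
  1 × N (charge +1): no H
  1 × N: no H
  1 × O: no H
  1 × O (charge -1): no H
  1 × S (aromatic): no H
  Total hydrogens = 20.
Net charge +1.
Molecular formula: C12H20N5O2S+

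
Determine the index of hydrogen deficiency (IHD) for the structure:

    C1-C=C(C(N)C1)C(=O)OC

3

Molecular formula from the SMILES: C7H11NO2.
DoU = (2C + 2 + N − H − X)/2 = (2·7 + 2 + 1 − 11 − 0)/2 = 6/2 = 3.
(Structurally: 1 ring(s) + 2 π bond(s) = 3.)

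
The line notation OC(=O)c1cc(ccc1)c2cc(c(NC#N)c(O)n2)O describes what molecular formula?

C13H9N3O4

Heavy atoms from the SMILES: 13 C, 3 N, 4 O.
Implicit hydrogens by atom environment:
  6 × C (aromatic): no H
  5 × C (aromatic): 1 H each → 5
  3 × O: 1 H each → 3
  2 × C: no H
  1 × N: 1 H
  1 × N (aromatic): no H
  1 × N: no H
  1 × O: no H
  Total hydrogens = 9.
Molecular formula: C13H9N3O4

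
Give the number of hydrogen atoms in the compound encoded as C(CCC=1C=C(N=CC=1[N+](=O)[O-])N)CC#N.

Hydrogens are implicit in SMILES; fill each atom to its normal valence:
  4 × C: 2 H each → 8
  3 × C (aromatic): no H
  2 × C (aromatic): 1 H each → 2
  1 × C: no H
  1 × N: 2 H
  1 × N (aromatic): no H
  1 × N (charge +1): no H
  1 × N: no H
  1 × O: no H
  1 × O (charge -1): no H
  Total hydrogens = 12.

12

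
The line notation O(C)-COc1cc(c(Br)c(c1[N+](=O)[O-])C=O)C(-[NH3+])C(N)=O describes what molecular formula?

C11H13BrN3O6+

Heavy atoms from the SMILES: 1 Br, 11 C, 3 N, 6 O.
Implicit hydrogens by atom environment:
  5 × C (aromatic): no H
  5 × O: no H
  2 × C: 1 H each → 2
  1 × Br: no H
  1 × C: 3 H
  1 × C: 2 H
  1 × C (aromatic): 1 H
  1 × C: no H
  1 × N (charge +1): 3 H
  1 × N: 2 H
  1 × N (charge +1): no H
  1 × O (charge -1): no H
  Total hydrogens = 13.
Net charge +1.
Molecular formula: C11H13BrN3O6+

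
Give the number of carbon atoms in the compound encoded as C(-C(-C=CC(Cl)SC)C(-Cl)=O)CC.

9

The symbol for carbon appears 9 times in the SMILES. (Cl is a single chlorine, not C + l.)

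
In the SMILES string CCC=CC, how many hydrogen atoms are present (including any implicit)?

Hydrogens are implicit in SMILES; fill each atom to its normal valence:
  2 × C: 3 H each → 6
  2 × C: 1 H each → 2
  1 × C: 2 H
  Total hydrogens = 10.

10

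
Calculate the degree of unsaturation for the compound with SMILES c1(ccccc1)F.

Molecular formula from the SMILES: C6H5F.
DoU = (2C + 2 + N − H − X)/2 = (2·6 + 2 + 0 − 5 − 1)/2 = 8/2 = 4.
(Structurally: 1 ring(s) + 3 π bond(s) = 4.)

4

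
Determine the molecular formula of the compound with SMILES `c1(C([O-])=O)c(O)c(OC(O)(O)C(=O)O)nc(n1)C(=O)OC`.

C9H7N2O10-

Heavy atoms from the SMILES: 9 C, 2 N, 10 O.
Implicit hydrogens by atom environment:
  5 × O: no H
  4 × C (aromatic): no H
  4 × C: no H
  4 × O: 1 H each → 4
  2 × N (aromatic): no H
  1 × C: 3 H
  1 × O (charge -1): no H
  Total hydrogens = 7.
Net charge -1.
Molecular formula: C9H7N2O10-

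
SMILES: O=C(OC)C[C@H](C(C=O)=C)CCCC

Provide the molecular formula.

C11H18O3

Heavy atoms from the SMILES: 11 C, 3 O.
Implicit hydrogens by atom environment:
  5 × C: 2 H each → 10
  3 × O: no H
  2 × C: 3 H each → 6
  2 × C: 1 H each → 2
  2 × C: no H
  Total hydrogens = 18.
Molecular formula: C11H18O3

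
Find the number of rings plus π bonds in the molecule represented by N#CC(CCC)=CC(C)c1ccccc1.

Molecular formula from the SMILES: C14H17N.
DoU = (2C + 2 + N − H − X)/2 = (2·14 + 2 + 1 − 17 − 0)/2 = 14/2 = 7.
(Structurally: 1 ring(s) + 6 π bond(s) = 7.)

7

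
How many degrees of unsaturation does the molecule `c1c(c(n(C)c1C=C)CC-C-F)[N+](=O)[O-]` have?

Molecular formula from the SMILES: C10H13FN2O2.
DoU = (2C + 2 + N − H − X)/2 = (2·10 + 2 + 2 − 13 − 1)/2 = 10/2 = 5.
(Structurally: 1 ring(s) + 4 π bond(s) = 5.)

5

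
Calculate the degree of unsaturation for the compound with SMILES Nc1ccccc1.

Molecular formula from the SMILES: C6H7N.
DoU = (2C + 2 + N − H − X)/2 = (2·6 + 2 + 1 − 7 − 0)/2 = 8/2 = 4.
(Structurally: 1 ring(s) + 3 π bond(s) = 4.)

4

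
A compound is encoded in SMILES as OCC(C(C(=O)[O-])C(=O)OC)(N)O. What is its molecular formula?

Heavy atoms from the SMILES: 6 C, 1 N, 6 O.
Implicit hydrogens by atom environment:
  3 × C: no H
  3 × O: no H
  2 × O: 1 H each → 2
  1 × C: 3 H
  1 × C: 2 H
  1 × C: 1 H
  1 × N: 2 H
  1 × O (charge -1): no H
  Total hydrogens = 10.
Net charge -1.
Molecular formula: C6H10NO6-

C6H10NO6-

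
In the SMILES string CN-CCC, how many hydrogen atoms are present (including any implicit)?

11

Hydrogens are implicit in SMILES; fill each atom to its normal valence:
  2 × C: 3 H each → 6
  2 × C: 2 H each → 4
  1 × N: 1 H
  Total hydrogens = 11.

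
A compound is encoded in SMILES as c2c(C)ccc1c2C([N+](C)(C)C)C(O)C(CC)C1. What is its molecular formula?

C16H26NO+

Heavy atoms from the SMILES: 16 C, 1 N, 1 O.
Implicit hydrogens by atom environment:
  5 × C: 3 H each → 15
  3 × C (aromatic): 1 H each → 3
  3 × C: 1 H each → 3
  3 × C (aromatic): no H
  2 × C: 2 H each → 4
  1 × N (charge +1): no H
  1 × O: 1 H
  Total hydrogens = 26.
Net charge +1.
Molecular formula: C16H26NO+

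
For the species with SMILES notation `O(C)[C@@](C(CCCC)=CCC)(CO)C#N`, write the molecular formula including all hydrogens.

Heavy atoms from the SMILES: 12 C, 1 N, 2 O.
Implicit hydrogens by atom environment:
  5 × C: 2 H each → 10
  3 × C: 3 H each → 9
  3 × C: no H
  1 × C: 1 H
  1 × N: no H
  1 × O: 1 H
  1 × O: no H
  Total hydrogens = 21.
Molecular formula: C12H21NO2

C12H21NO2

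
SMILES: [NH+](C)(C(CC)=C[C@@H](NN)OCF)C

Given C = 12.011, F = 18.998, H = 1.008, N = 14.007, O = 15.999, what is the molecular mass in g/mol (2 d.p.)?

Molecular formula: C8H19FN3O+.
M = 8×12.011 + 1×18.998 + 19×1.008 + 3×14.007 + 1×15.999 = 192.26 g/mol.

192.26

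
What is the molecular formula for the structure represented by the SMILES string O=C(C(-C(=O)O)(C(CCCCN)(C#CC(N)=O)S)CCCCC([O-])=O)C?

C17H25N2O6S-

Heavy atoms from the SMILES: 17 C, 2 N, 6 O, 1 S.
Implicit hydrogens by atom environment:
  8 × C: 2 H each → 16
  8 × C: no H
  4 × O: no H
  2 × N: 2 H each → 4
  1 × C: 3 H
  1 × O: 1 H
  1 × O (charge -1): no H
  1 × S: 1 H
  Total hydrogens = 25.
Net charge -1.
Molecular formula: C17H25N2O6S-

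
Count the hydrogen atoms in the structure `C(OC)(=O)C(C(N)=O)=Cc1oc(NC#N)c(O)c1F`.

Hydrogens are implicit in SMILES; fill each atom to its normal valence:
  4 × C (aromatic): no H
  4 × C: no H
  3 × O: no H
  1 × C: 3 H
  1 × C: 1 H
  1 × F: no H
  1 × N: 2 H
  1 × N: 1 H
  1 × N: no H
  1 × O: 1 H
  1 × O (aromatic): no H
  Total hydrogens = 8.

8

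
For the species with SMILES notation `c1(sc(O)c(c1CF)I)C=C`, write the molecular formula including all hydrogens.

C7H6FIOS

Heavy atoms from the SMILES: 7 C, 1 F, 1 I, 1 O, 1 S.
Implicit hydrogens by atom environment:
  4 × C (aromatic): no H
  2 × C: 2 H each → 4
  1 × C: 1 H
  1 × F: no H
  1 × I: no H
  1 × O: 1 H
  1 × S (aromatic): no H
  Total hydrogens = 6.
Molecular formula: C7H6FIOS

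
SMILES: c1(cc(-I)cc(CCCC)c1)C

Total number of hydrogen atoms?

15

Hydrogens are implicit in SMILES; fill each atom to its normal valence:
  3 × C: 2 H each → 6
  3 × C (aromatic): 1 H each → 3
  3 × C (aromatic): no H
  2 × C: 3 H each → 6
  1 × I: no H
  Total hydrogens = 15.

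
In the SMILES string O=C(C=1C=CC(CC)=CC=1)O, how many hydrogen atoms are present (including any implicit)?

10

Hydrogens are implicit in SMILES; fill each atom to its normal valence:
  4 × C (aromatic): 1 H each → 4
  2 × C (aromatic): no H
  1 × C: 3 H
  1 × C: 2 H
  1 × C: no H
  1 × O: 1 H
  1 × O: no H
  Total hydrogens = 10.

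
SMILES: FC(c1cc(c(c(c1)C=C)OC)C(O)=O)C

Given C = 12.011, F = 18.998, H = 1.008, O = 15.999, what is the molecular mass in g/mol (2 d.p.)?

Molecular formula: C12H13FO3.
M = 12×12.011 + 1×18.998 + 13×1.008 + 3×15.999 = 224.23 g/mol.

224.23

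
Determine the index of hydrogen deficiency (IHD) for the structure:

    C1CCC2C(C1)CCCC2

Molecular formula from the SMILES: C10H18.
DoU = (2C + 2 + N − H − X)/2 = (2·10 + 2 + 0 − 18 − 0)/2 = 4/2 = 2.
(Structurally: 2 ring(s) + 0 π bond(s) = 2.)

2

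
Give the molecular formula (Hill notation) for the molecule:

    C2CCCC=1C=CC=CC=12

Heavy atoms from the SMILES: 10 C.
Implicit hydrogens by atom environment:
  4 × C: 2 H each → 8
  4 × C (aromatic): 1 H each → 4
  2 × C (aromatic): no H
  Total hydrogens = 12.
Molecular formula: C10H12

C10H12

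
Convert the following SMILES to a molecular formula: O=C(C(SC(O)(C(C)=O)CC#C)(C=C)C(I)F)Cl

Heavy atoms from the SMILES: 11 C, 1 Cl, 1 F, 1 I, 3 O, 1 S.
Implicit hydrogens by atom environment:
  5 × C: no H
  3 × C: 1 H each → 3
  2 × C: 2 H each → 4
  2 × O: no H
  1 × C: 3 H
  1 × Cl: no H
  1 × F: no H
  1 × I: no H
  1 × O: 1 H
  1 × S: no H
  Total hydrogens = 11.
Molecular formula: C11H11ClFIO3S

C11H11ClFIO3S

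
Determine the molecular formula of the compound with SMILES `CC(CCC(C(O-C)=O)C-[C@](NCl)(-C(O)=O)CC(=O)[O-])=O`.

C12H17ClNO7-

Heavy atoms from the SMILES: 12 C, 1 Cl, 1 N, 7 O.
Implicit hydrogens by atom environment:
  5 × C: no H
  5 × O: no H
  4 × C: 2 H each → 8
  2 × C: 3 H each → 6
  1 × C: 1 H
  1 × Cl: no H
  1 × N: 1 H
  1 × O: 1 H
  1 × O (charge -1): no H
  Total hydrogens = 17.
Net charge -1.
Molecular formula: C12H17ClNO7-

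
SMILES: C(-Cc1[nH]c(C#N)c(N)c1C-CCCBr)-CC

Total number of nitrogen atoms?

3

The symbol for nitrogen appears 3 times in the SMILES.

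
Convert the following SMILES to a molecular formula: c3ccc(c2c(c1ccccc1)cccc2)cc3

C18H14

Heavy atoms from the SMILES: 18 C.
Implicit hydrogens by atom environment:
  14 × C (aromatic): 1 H each → 14
  4 × C (aromatic): no H
  Total hydrogens = 14.
Molecular formula: C18H14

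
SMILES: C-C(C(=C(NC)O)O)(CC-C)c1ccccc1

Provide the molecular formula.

C14H21NO2

Heavy atoms from the SMILES: 14 C, 1 N, 2 O.
Implicit hydrogens by atom environment:
  5 × C (aromatic): 1 H each → 5
  3 × C: 3 H each → 9
  3 × C: no H
  2 × C: 2 H each → 4
  2 × O: 1 H each → 2
  1 × C (aromatic): no H
  1 × N: 1 H
  Total hydrogens = 21.
Molecular formula: C14H21NO2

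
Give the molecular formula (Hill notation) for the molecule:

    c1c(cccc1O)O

Heavy atoms from the SMILES: 6 C, 2 O.
Implicit hydrogens by atom environment:
  4 × C (aromatic): 1 H each → 4
  2 × C (aromatic): no H
  2 × O: 1 H each → 2
  Total hydrogens = 6.
Molecular formula: C6H6O2

C6H6O2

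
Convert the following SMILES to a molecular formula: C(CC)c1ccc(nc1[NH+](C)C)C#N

Heavy atoms from the SMILES: 11 C, 3 N.
Implicit hydrogens by atom environment:
  3 × C: 3 H each → 9
  3 × C (aromatic): no H
  2 × C: 2 H each → 4
  2 × C (aromatic): 1 H each → 2
  1 × C: no H
  1 × N (charge +1): 1 H
  1 × N (aromatic): no H
  1 × N: no H
  Total hydrogens = 16.
Net charge +1.
Molecular formula: C11H16N3+

C11H16N3+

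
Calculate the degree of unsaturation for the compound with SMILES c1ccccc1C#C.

Molecular formula from the SMILES: C8H6.
DoU = (2C + 2 + N − H − X)/2 = (2·8 + 2 + 0 − 6 − 0)/2 = 12/2 = 6.
(Structurally: 1 ring(s) + 5 π bond(s) = 6.)

6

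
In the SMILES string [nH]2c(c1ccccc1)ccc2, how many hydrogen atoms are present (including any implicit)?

Hydrogens are implicit in SMILES; fill each atom to its normal valence:
  8 × C (aromatic): 1 H each → 8
  2 × C (aromatic): no H
  1 × N (aromatic): 1 H
  Total hydrogens = 9.

9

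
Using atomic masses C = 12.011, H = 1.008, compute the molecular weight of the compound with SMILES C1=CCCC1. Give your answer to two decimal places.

68.12

Molecular formula: C5H8.
M = 5×12.011 + 8×1.008 = 68.12 g/mol.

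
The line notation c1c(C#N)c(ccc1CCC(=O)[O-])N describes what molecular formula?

C10H9N2O2-

Heavy atoms from the SMILES: 10 C, 2 N, 2 O.
Implicit hydrogens by atom environment:
  3 × C (aromatic): 1 H each → 3
  3 × C (aromatic): no H
  2 × C: 2 H each → 4
  2 × C: no H
  1 × N: 2 H
  1 × N: no H
  1 × O: no H
  1 × O (charge -1): no H
  Total hydrogens = 9.
Net charge -1.
Molecular formula: C10H9N2O2-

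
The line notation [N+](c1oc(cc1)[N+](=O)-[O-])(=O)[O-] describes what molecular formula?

C4H2N2O5

Heavy atoms from the SMILES: 4 C, 2 N, 5 O.
Implicit hydrogens by atom environment:
  2 × C (aromatic): 1 H each → 2
  2 × C (aromatic): no H
  2 × N (charge +1): no H
  2 × O: no H
  2 × O (charge -1): no H
  1 × O (aromatic): no H
  Total hydrogens = 2.
Molecular formula: C4H2N2O5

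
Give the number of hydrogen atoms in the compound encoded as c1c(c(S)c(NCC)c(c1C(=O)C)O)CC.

Hydrogens are implicit in SMILES; fill each atom to its normal valence:
  5 × C (aromatic): no H
  3 × C: 3 H each → 9
  2 × C: 2 H each → 4
  1 × C (aromatic): 1 H
  1 × C: no H
  1 × N: 1 H
  1 × O: 1 H
  1 × O: no H
  1 × S: 1 H
  Total hydrogens = 17.

17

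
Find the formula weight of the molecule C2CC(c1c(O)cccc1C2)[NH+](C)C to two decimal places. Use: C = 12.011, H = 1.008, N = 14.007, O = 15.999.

Molecular formula: C12H18NO+.
M = 12×12.011 + 18×1.008 + 1×14.007 + 1×15.999 = 192.28 g/mol.

192.28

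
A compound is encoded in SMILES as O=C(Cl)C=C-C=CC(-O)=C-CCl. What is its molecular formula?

Heavy atoms from the SMILES: 8 C, 2 Cl, 2 O.
Implicit hydrogens by atom environment:
  5 × C: 1 H each → 5
  2 × C: no H
  2 × Cl: no H
  1 × C: 2 H
  1 × O: 1 H
  1 × O: no H
  Total hydrogens = 8.
Molecular formula: C8H8Cl2O2

C8H8Cl2O2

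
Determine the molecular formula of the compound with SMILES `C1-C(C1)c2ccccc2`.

Heavy atoms from the SMILES: 9 C.
Implicit hydrogens by atom environment:
  5 × C (aromatic): 1 H each → 5
  2 × C: 2 H each → 4
  1 × C: 1 H
  1 × C (aromatic): no H
  Total hydrogens = 10.
Molecular formula: C9H10

C9H10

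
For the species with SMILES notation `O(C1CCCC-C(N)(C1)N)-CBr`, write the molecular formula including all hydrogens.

Heavy atoms from the SMILES: 1 Br, 8 C, 2 N, 1 O.
Implicit hydrogens by atom environment:
  6 × C: 2 H each → 12
  2 × N: 2 H each → 4
  1 × Br: no H
  1 × C: 1 H
  1 × C: no H
  1 × O: no H
  Total hydrogens = 17.
Molecular formula: C8H17BrN2O

C8H17BrN2O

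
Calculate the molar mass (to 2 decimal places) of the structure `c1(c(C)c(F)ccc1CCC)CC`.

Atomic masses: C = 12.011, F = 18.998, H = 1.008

Molecular formula: C12H17F.
M = 12×12.011 + 1×18.998 + 17×1.008 = 180.27 g/mol.

180.27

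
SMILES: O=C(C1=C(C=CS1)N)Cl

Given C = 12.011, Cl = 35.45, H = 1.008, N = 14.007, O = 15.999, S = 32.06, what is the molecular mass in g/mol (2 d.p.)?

161.60

Molecular formula: C5H4ClNOS.
M = 5×12.011 + 1×35.45 + 4×1.008 + 1×14.007 + 1×15.999 + 1×32.06 = 161.60 g/mol.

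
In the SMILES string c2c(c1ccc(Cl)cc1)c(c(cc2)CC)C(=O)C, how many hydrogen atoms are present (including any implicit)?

15

Hydrogens are implicit in SMILES; fill each atom to its normal valence:
  7 × C (aromatic): 1 H each → 7
  5 × C (aromatic): no H
  2 × C: 3 H each → 6
  1 × C: 2 H
  1 × C: no H
  1 × Cl: no H
  1 × O: no H
  Total hydrogens = 15.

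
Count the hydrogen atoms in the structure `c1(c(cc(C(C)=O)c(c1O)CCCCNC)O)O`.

19

Hydrogens are implicit in SMILES; fill each atom to its normal valence:
  5 × C (aromatic): no H
  4 × C: 2 H each → 8
  3 × O: 1 H each → 3
  2 × C: 3 H each → 6
  1 × C (aromatic): 1 H
  1 × C: no H
  1 × N: 1 H
  1 × O: no H
  Total hydrogens = 19.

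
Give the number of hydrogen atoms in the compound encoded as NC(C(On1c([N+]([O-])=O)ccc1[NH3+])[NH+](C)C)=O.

15

Hydrogens are implicit in SMILES; fill each atom to its normal valence:
  3 × O: no H
  2 × C: 3 H each → 6
  2 × C (aromatic): 1 H each → 2
  2 × C (aromatic): no H
  1 × C: 1 H
  1 × C: no H
  1 × N (charge +1): 3 H
  1 × N: 2 H
  1 × N (charge +1): 1 H
  1 × N (aromatic): no H
  1 × N (charge +1): no H
  1 × O (charge -1): no H
  Total hydrogens = 15.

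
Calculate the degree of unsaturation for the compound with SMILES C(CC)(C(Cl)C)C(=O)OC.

Molecular formula from the SMILES: C7H13ClO2.
DoU = (2C + 2 + N − H − X)/2 = (2·7 + 2 + 0 − 13 − 1)/2 = 2/2 = 1.
(Structurally: 0 ring(s) + 1 π bond(s) = 1.)

1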